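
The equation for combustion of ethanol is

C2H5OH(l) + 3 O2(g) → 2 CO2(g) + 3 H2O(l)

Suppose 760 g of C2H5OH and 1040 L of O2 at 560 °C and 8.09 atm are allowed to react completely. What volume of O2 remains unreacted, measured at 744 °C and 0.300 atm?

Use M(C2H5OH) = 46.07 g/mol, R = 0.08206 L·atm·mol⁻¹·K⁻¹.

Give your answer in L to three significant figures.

20500 L

n(C2H5OH) = 760 / 46.07 = 16.50 mol
n(O2) = PV/RT = (8.09 × 1040) / (0.08206 × 833.15) = 123.1 mol
For 16.50 mol C2H5OH, stoichiometry requires (3/1) × 16.50 = 49.50 mol O2; 123.1 mol is available, so C2H5OH is limiting.
n(O2) consumed = (3/1) × 16.50 = 49.50 mol; remaining = 123.1 − 49.50 = 73.60 mol
V(O2) = nRT/P = 73.60 × 0.08206 × 1017.15 / 0.300 = 20480 L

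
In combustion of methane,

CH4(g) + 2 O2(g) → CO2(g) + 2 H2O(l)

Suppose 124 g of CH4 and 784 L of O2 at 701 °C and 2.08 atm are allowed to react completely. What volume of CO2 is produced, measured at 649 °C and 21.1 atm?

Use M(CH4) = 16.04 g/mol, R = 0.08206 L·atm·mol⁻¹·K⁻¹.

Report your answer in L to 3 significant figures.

27.7 L

n(CH4) = 124 / 16.04 = 7.731 mol
n(O2) = PV/RT = (2.08 × 784) / (0.08206 × 974.15) = 20.40 mol
For 7.731 mol CH4, stoichiometry requires (2/1) × 7.731 = 15.46 mol O2; 20.40 mol is available, so CH4 is limiting.
n(CO2) = (1/1) × 7.731 = 7.731 mol
V(CO2) = nRT/P = 7.731 × 0.08206 × 922.15 / 21.1 = 27.73 L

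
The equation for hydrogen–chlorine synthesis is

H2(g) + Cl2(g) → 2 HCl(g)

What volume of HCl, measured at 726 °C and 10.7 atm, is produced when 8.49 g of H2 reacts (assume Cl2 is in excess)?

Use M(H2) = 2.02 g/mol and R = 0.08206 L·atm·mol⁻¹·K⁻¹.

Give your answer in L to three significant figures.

n(H2) = 8.490 / 2.02 = 4.203 mol
n(HCl) = (2/1) × 4.203 = 8.406 mol
V = nRT/P = 8.406 × 0.08206 × 999.15 / 10.7 = 64.41 L

64.4 L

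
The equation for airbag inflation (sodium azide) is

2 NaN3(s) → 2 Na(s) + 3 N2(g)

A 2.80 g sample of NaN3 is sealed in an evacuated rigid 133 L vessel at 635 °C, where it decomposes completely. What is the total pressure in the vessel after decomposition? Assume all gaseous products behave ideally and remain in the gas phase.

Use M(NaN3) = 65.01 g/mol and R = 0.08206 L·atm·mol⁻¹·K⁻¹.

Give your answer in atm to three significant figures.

n(NaN3) = 2.80 / 65.01 = 0.04307 mol
n(gas produced) = (3/2) × 0.04307 = 0.06460 mol
P = nRT/V = 0.06460 × 0.08206 × 908.15 / 133 = 0.03620 atm

0.0362 atm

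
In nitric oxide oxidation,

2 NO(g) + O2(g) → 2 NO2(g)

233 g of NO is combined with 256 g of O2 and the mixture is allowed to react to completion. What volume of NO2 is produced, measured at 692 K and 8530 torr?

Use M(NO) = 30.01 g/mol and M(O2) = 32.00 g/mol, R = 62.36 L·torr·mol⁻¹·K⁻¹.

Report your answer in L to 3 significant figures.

n(NO) = 233 / 30.01 = 7.764 mol
n(O2) = 256 / 32.00 = 8.000 mol
For 7.764 mol NO, stoichiometry requires (1/2) × 7.764 = 3.882 mol O2; 8.000 mol is available, so NO is limiting.
n(NO2) = (2/2) × 7.764 = 7.764 mol
V(NO2) = nRT/P = 7.764 × 62.36 × 692 / 8530 = 39.28 L

39.3 L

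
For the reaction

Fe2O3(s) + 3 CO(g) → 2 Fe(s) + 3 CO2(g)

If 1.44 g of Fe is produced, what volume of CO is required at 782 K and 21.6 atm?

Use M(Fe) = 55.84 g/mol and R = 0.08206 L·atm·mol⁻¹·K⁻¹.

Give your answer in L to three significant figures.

n(Fe) = 1.440 / 55.84 = 0.02579 mol
n(CO) = (3/2) × 0.02579 = 0.03868 mol
V = nRT/P = 0.03868 × 0.08206 × 782 / 21.6 = 0.1149 L

0.115 L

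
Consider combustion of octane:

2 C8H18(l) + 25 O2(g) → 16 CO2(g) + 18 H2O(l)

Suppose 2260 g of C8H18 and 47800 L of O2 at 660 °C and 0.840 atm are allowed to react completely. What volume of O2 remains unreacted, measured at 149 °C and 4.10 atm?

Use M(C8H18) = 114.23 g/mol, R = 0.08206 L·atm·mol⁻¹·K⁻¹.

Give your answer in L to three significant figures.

2340 L

n(C8H18) = 2260 / 114.23 = 19.78 mol
n(O2) = PV/RT = (0.840 × 47800) / (0.08206 × 933.15) = 524.4 mol
For 19.78 mol C8H18, stoichiometry requires (25/2) × 19.78 = 247.2 mol O2; 524.4 mol is available, so C8H18 is limiting.
n(O2) consumed = (25/2) × 19.78 = 247.2 mol; remaining = 524.4 − 247.2 = 277.2 mol
V(O2) = nRT/P = 277.2 × 0.08206 × 422.15 / 4.10 = 2342 L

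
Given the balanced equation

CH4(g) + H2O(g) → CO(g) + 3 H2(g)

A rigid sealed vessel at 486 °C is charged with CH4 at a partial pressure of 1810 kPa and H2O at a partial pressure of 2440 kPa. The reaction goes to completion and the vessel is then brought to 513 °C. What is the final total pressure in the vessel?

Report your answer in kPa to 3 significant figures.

8150 kPa

Because the vessel is rigid and T is held at 486 °C, work the stoichiometry in partial pressures (P_i = n_iRT/V).
P(H2O) required for 1810 kPa of CH4 = (1/1) × 1810 = 1810 kPa; available 2440 kPa, so CH4 is limiting.
P(H2O) remaining = 2440 − (1/1) × 1810 = 630.0 kPa
P(gaseous products) = (1+3)/1 × 1810 = 7240 kPa
P_total at 486 °C = 630.0 + 7240 = 7870 kPa
Scaling to 513 °C: P = 7870 × 786.15/759.15 = 8150 kPa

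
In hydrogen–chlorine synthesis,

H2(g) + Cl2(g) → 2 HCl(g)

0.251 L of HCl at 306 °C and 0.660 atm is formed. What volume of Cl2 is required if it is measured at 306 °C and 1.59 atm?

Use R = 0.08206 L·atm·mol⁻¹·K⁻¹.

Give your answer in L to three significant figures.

0.0521 L

n(HCl) = PV/RT = (0.660 × 0.251) / (0.08206 × 579.15) = 0.003486 mol
n(Cl2) = (1/2) × 0.003486 = 0.001743 mol
V = nRT/P = 0.001743 × 0.08206 × 579.15 / 1.59 = 0.05210 L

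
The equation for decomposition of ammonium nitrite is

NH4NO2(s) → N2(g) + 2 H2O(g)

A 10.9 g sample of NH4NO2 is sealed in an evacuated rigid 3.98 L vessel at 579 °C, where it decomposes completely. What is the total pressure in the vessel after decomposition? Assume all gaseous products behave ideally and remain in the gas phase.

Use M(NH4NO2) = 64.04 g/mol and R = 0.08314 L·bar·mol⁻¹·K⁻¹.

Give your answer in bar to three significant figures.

n(NH4NO2) = 10.9 / 64.04 = 0.1702 mol
n(gas produced) = (3/1) × 0.1702 = 0.5106 mol
P = nRT/V = 0.5106 × 0.08314 × 852.15 / 3.98 = 9.089 bar

9.09 bar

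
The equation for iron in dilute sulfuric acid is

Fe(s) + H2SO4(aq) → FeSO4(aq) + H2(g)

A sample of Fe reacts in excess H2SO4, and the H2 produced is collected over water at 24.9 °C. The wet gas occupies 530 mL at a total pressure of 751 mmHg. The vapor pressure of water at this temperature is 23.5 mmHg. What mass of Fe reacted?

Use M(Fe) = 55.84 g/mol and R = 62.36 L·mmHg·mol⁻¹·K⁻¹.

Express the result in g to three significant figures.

1.16 g

P(H2) = 751 − 23.5 = 727.5 mmHg
n(H2) = PV/RT = (727.5 × 0.5300) / (62.36 × 298.05) = 0.02075 mol
n(Fe) = (1/1) × 0.02075 = 0.02075 mol
m(Fe) = 0.02075 × 55.84 = 1.159 g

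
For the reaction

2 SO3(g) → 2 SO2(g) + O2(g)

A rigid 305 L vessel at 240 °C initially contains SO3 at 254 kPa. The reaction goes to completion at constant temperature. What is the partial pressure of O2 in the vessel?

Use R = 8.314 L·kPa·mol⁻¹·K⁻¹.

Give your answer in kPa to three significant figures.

127 kPa

n(SO3)₀ = PV/RT = (254 × 305) / (8.314 × 513.15) = 18.16 mol
n(O2) = (1/2) × 18.16 = 9.080 mol
P(O2) = nRT/V = 9.080 × 8.314 × 513.15 / 305 = 127.0 kPa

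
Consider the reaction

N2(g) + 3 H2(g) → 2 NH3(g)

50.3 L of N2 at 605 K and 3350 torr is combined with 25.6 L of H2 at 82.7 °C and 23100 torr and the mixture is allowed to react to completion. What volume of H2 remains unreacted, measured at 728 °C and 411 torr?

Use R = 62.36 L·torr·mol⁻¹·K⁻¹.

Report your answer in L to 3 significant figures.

n(N2) = PV/RT = (3350 × 50.3) / (62.36 × 605) = 4.466 mol
n(H2) = PV/RT = (23100 × 25.6) / (62.36 × 355.85) = 26.65 mol
For 4.466 mol N2, stoichiometry requires (3/1) × 4.466 = 13.40 mol H2; 26.65 mol is available, so N2 is limiting.
n(H2) consumed = (3/1) × 4.466 = 13.40 mol; remaining = 26.65 − 13.40 = 13.25 mol
V(H2) = nRT/P = 13.25 × 62.36 × 1001.15 / 411 = 2013 L

2010 L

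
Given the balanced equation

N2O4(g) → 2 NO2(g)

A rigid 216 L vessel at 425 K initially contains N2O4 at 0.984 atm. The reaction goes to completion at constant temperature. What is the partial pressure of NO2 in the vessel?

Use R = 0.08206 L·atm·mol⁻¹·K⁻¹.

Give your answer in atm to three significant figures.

n(N2O4)₀ = PV/RT = (0.984 × 216) / (0.08206 × 425) = 6.094 mol
n(NO2) = (2/1) × 6.094 = 12.19 mol
P(NO2) = nRT/V = 12.19 × 0.08206 × 425 / 216 = 1.968 atm

1.97 atm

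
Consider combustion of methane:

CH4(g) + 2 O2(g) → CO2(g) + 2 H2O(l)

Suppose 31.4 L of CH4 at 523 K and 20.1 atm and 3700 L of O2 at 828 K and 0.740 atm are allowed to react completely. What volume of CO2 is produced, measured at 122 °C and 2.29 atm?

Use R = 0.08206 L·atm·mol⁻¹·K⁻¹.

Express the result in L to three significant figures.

208 L

n(CH4) = PV/RT = (20.1 × 31.4) / (0.08206 × 523) = 14.71 mol
n(O2) = PV/RT = (0.740 × 3700) / (0.08206 × 828) = 40.30 mol
For 14.71 mol CH4, stoichiometry requires (2/1) × 14.71 = 29.42 mol O2; 40.30 mol is available, so CH4 is limiting.
n(CO2) = (1/1) × 14.71 = 14.71 mol
V(CO2) = nRT/P = 14.71 × 0.08206 × 395.15 / 2.29 = 208.3 L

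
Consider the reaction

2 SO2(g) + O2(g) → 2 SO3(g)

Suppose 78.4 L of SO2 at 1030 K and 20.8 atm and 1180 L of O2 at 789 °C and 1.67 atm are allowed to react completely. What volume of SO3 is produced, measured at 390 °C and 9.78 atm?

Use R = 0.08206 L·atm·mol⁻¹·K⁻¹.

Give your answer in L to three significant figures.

107 L

n(SO2) = PV/RT = (20.8 × 78.4) / (0.08206 × 1030) = 19.29 mol
n(O2) = PV/RT = (1.67 × 1180) / (0.08206 × 1062.15) = 22.61 mol
For 19.29 mol SO2, stoichiometry requires (1/2) × 19.29 = 9.645 mol O2; 22.61 mol is available, so SO2 is limiting.
n(SO3) = (2/2) × 19.29 = 19.29 mol
V(SO3) = nRT/P = 19.29 × 0.08206 × 663.15 / 9.78 = 107.3 L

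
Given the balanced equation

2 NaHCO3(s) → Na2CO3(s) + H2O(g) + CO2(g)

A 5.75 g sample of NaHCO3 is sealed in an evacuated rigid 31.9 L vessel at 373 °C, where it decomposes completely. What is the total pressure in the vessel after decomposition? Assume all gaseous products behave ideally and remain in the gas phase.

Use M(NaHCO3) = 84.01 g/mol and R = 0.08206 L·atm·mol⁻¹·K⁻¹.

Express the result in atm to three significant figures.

n(NaHCO3) = 5.75 / 84.01 = 0.06844 mol
n(gas produced) = (2/2) × 0.06844 = 0.06844 mol
P = nRT/V = 0.06844 × 0.08206 × 646.15 / 31.9 = 0.1138 atm

0.114 atm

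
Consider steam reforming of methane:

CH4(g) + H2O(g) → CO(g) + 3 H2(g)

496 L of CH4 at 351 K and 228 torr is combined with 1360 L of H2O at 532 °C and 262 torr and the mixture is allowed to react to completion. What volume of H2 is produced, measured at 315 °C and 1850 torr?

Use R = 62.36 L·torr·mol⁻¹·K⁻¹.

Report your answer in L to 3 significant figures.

n(CH4) = PV/RT = (228 × 496) / (62.36 × 351) = 5.167 mol
n(H2O) = PV/RT = (262 × 1360) / (62.36 × 805.15) = 7.097 mol
For 5.167 mol CH4, stoichiometry requires (1/1) × 5.167 = 5.167 mol H2O; 7.097 mol is available, so CH4 is limiting.
n(H2) = (3/1) × 5.167 = 15.50 mol
V(H2) = nRT/P = 15.50 × 62.36 × 588.15 / 1850 = 307.3 L

307 L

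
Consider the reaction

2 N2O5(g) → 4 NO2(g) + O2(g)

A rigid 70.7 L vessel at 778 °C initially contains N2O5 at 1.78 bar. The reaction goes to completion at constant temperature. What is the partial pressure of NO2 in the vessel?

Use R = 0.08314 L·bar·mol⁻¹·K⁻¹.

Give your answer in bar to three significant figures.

n(N2O5)₀ = PV/RT = (1.78 × 70.7) / (0.08314 × 1051.15) = 1.440 mol
n(NO2) = (4/2) × 1.440 = 2.880 mol
P(NO2) = nRT/V = 2.880 × 0.08314 × 1051.15 / 70.7 = 3.560 bar

3.56 bar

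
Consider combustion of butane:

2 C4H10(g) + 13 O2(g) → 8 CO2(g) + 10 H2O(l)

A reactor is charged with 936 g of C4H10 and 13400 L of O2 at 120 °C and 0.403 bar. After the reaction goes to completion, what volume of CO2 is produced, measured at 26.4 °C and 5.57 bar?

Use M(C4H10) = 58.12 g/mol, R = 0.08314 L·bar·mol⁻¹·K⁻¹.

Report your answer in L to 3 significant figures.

288 L

n(C4H10) = 936 / 58.12 = 16.10 mol
n(O2) = PV/RT = (0.403 × 13400) / (0.08314 × 393.15) = 165.2 mol
For 16.10 mol C4H10, stoichiometry requires (13/2) × 16.10 = 104.7 mol O2; 165.2 mol is available, so C4H10 is limiting.
n(CO2) = (8/2) × 16.10 = 64.40 mol
V(CO2) = nRT/P = 64.40 × 0.08314 × 299.55 / 5.57 = 287.9 L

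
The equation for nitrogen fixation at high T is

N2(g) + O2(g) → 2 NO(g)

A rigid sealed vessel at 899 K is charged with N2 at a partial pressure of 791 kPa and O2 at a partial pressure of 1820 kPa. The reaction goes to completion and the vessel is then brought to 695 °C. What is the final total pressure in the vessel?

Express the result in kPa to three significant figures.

2810 kPa

Because the vessel is rigid and T is held at 899 K, work the stoichiometry in partial pressures (P_i = n_iRT/V).
P(O2) required for 791 kPa of N2 = (1/1) × 791 = 791.0 kPa; available 1820 kPa, so N2 is limiting.
P(O2) remaining = 1820 − (1/1) × 791 = 1029 kPa
P(gaseous products) = (2)/1 × 791 = 1582 kPa
P_total at 899 K = 1029 + 1582 = 2611 kPa
Scaling to 695 °C: P = 2611 × 968.15/899 = 2812 kPa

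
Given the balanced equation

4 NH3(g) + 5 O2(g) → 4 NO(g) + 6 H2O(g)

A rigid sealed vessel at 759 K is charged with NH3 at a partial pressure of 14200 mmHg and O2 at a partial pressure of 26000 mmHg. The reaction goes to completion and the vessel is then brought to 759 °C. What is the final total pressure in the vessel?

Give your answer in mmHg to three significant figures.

With V and T fixed, P_i ∝ n_i, so the mole ratios apply directly to partial pressures at 759 K.
P(O2) required for 14200 mmHg of NH3 = (5/4) × 14200 = 17750 mmHg; available 26000 mmHg, so NH3 is limiting.
P(O2) remaining = 26000 − (5/4) × 14200 = 8250 mmHg
P(gaseous products) = (4+6)/4 × 14200 = 35500 mmHg
P_total at 759 K = 8250 + 35500 = 43750 mmHg
Scaling to 759 °C: P = 43750 × 1032.15/759 = 59490 mmHg

59500 mmHg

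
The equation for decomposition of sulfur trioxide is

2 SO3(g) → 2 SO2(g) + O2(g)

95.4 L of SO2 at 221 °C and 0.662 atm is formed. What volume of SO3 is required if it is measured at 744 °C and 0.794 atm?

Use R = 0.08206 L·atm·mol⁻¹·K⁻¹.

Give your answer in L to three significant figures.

164 L

n(SO2) = PV/RT = (0.662 × 95.4) / (0.08206 × 494.15) = 1.557 mol
n(SO3) = (2/2) × 1.557 = 1.557 mol
V = nRT/P = 1.557 × 0.08206 × 1017.15 / 0.794 = 163.7 L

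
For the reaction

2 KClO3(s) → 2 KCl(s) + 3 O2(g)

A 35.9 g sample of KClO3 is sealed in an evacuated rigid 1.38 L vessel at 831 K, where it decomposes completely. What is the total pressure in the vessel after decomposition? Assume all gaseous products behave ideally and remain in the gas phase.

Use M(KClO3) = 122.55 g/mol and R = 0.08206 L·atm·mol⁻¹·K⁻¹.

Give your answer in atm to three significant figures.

n(KClO3) = 35.9 / 122.55 = 0.2929 mol
n(gas produced) = (3/2) × 0.2929 = 0.4394 mol
P = nRT/V = 0.4394 × 0.08206 × 831 / 1.38 = 21.71 atm

21.7 atm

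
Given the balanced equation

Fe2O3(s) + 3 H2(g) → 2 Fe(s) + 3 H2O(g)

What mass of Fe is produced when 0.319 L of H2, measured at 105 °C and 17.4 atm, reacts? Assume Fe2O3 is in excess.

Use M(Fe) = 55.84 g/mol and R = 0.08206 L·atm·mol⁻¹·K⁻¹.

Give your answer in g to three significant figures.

n(H2) = PV/RT = (17.4 × 0.319) / (0.08206 × 378.15) = 0.1789 mol
n(Fe) = (2/3) × 0.1789 = 0.1193 mol
m(Fe) = 0.1193 × 55.84 = 6.662 g

6.66 g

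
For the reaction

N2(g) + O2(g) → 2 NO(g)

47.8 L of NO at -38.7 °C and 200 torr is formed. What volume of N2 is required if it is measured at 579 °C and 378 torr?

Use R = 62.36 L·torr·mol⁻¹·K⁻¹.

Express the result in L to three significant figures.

46.0 L

n(NO) = PV/RT = (200 × 47.8) / (62.36 × 234.45) = 0.6539 mol
n(N2) = (1/2) × 0.6539 = 0.3270 mol
V = nRT/P = 0.3270 × 62.36 × 852.15 / 378 = 45.97 L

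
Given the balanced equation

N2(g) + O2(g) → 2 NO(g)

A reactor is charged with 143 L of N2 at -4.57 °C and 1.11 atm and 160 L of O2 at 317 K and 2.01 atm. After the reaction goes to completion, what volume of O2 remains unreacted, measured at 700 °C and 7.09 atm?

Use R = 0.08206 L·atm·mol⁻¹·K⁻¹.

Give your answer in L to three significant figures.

n(N2) = PV/RT = (1.11 × 143) / (0.08206 × 268.58) = 7.202 mol
n(O2) = PV/RT = (2.01 × 160) / (0.08206 × 317) = 12.36 mol
For 7.202 mol N2, stoichiometry requires (1/1) × 7.202 = 7.202 mol O2; 12.36 mol is available, so N2 is limiting.
n(O2) consumed = (1/1) × 7.202 = 7.202 mol; remaining = 12.36 − 7.202 = 5.158 mol
V(O2) = nRT/P = 5.158 × 0.08206 × 973.15 / 7.09 = 58.10 L

58.1 L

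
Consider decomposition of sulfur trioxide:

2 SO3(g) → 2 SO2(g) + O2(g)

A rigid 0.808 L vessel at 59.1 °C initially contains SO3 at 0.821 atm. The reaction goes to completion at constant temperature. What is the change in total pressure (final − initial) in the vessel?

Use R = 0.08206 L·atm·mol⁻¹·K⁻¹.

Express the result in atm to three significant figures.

Since T and V are fixed, P_final/P_initial = n_final/n_initial = 3/2.
P_final = (3/2) × 0.821 = 1.232 atm; ΔP = 1.232 − 0.821 = 0.4110 atm

0.411 atm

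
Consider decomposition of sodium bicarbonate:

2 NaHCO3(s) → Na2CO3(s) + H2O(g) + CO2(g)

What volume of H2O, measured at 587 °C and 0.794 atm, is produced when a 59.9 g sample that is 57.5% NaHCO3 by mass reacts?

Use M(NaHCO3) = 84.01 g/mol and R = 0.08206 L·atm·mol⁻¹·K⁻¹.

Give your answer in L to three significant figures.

mass of NaHCO3 = 59.9 × 57.5/100 = 34.44 g
n(NaHCO3) = 34.44 / 84.01 = 0.4100 mol
n(H2O) = (1/2) × 0.4100 = 0.2050 mol
V = nRT/P = 0.2050 × 0.08206 × 860.15 / 0.794 = 18.22 L

18.2 L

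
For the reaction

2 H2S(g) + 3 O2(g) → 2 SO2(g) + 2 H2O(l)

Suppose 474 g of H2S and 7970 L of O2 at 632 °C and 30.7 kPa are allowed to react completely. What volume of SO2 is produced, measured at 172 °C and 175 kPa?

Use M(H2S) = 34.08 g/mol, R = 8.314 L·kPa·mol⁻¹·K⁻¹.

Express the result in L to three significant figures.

294 L

n(H2S) = 474 / 34.08 = 13.91 mol
n(O2) = PV/RT = (30.7 × 7970) / (8.314 × 905.15) = 32.51 mol
For 13.91 mol H2S, stoichiometry requires (3/2) × 13.91 = 20.87 mol O2; 32.51 mol is available, so H2S is limiting.
n(SO2) = (2/2) × 13.91 = 13.91 mol
V(SO2) = nRT/P = 13.91 × 8.314 × 445.15 / 175 = 294.2 L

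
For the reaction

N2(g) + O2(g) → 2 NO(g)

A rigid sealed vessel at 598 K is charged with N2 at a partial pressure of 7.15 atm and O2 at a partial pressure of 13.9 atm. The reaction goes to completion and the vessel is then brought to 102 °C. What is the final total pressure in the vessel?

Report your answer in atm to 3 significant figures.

With V and T fixed, P_i ∝ n_i, so the mole ratios apply directly to partial pressures at 598 K.
P(O2) required for 7.15 atm of N2 = (1/1) × 7.15 = 7.150 atm; available 13.9 atm, so N2 is limiting.
P(O2) remaining = 13.9 − (1/1) × 7.15 = 6.750 atm
P(gaseous products) = (2)/1 × 7.15 = 14.30 atm
P_total at 598 K = 6.750 + 14.30 = 21.05 atm
Scaling to 102 °C: P = 21.05 × 375.15/598 = 13.21 atm

13.2 atm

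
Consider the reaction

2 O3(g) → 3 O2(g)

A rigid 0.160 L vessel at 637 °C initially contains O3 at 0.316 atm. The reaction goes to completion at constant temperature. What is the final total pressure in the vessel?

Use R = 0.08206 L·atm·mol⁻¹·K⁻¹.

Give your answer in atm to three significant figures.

0.474 atm

Rigid vessel, constant T ⇒ P scales with total gas moles (2 → 3).
P_final = (3/2) × 0.316 = 0.4740 atm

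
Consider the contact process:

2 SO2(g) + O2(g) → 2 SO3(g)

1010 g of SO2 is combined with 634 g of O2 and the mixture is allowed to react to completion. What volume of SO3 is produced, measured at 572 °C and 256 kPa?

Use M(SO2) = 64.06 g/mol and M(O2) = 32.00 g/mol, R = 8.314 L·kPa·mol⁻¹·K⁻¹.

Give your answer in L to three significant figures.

n(SO2) = 1010 / 64.06 = 15.77 mol
n(O2) = 634 / 32.00 = 19.81 mol
For 15.77 mol SO2, stoichiometry requires (1/2) × 15.77 = 7.885 mol O2; 19.81 mol is available, so SO2 is limiting.
n(SO3) = (2/2) × 15.77 = 15.77 mol
V(SO3) = nRT/P = 15.77 × 8.314 × 845.15 / 256 = 432.8 L

433 L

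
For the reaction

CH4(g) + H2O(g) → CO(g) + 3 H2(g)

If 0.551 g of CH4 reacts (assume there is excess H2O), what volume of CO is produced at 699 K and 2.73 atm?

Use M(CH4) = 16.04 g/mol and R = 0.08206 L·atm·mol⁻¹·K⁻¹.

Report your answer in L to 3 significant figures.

n(CH4) = 0.5510 / 16.04 = 0.03435 mol
n(CO) = (1/1) × 0.03435 = 0.03435 mol
V = nRT/P = 0.03435 × 0.08206 × 699 / 2.73 = 0.7217 L

0.722 L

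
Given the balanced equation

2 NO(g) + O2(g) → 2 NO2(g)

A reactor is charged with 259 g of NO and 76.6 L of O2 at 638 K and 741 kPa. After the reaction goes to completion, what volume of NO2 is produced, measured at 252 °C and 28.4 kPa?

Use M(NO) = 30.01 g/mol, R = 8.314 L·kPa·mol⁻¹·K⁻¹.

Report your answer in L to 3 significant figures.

1330 L

n(NO) = 259 / 30.01 = 8.630 mol
n(O2) = PV/RT = (741 × 76.6) / (8.314 × 638) = 10.70 mol
For 8.630 mol NO, stoichiometry requires (1/2) × 8.630 = 4.315 mol O2; 10.70 mol is available, so NO is limiting.
n(NO2) = (2/2) × 8.630 = 8.630 mol
V(NO2) = nRT/P = 8.630 × 8.314 × 525.15 / 28.4 = 1327 L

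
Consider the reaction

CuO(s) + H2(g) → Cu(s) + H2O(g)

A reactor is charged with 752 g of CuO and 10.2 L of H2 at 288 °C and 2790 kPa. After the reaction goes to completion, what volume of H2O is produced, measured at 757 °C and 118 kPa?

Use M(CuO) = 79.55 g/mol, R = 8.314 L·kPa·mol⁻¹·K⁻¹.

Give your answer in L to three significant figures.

443 L

n(CuO) = 752 / 79.55 = 9.453 mol
n(H2) = PV/RT = (2790 × 10.2) / (8.314 × 561.15) = 6.100 mol
For 9.453 mol CuO, stoichiometry requires (1/1) × 9.453 = 9.453 mol H2; 6.100 mol is available, so H2 is limiting.
n(H2O) = (1/1) × 6.100 = 6.100 mol
V(H2O) = nRT/P = 6.100 × 8.314 × 1030.15 / 118 = 442.7 L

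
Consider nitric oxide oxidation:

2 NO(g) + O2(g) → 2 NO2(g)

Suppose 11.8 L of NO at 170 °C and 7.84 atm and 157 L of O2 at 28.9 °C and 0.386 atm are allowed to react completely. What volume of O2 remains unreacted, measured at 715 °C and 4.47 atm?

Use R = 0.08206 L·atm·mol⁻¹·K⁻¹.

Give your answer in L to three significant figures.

21.3 L

n(NO) = PV/RT = (7.84 × 11.8) / (0.08206 × 443.15) = 2.544 mol
n(O2) = PV/RT = (0.386 × 157) / (0.08206 × 302.05) = 2.445 mol
For 2.544 mol NO, stoichiometry requires (1/2) × 2.544 = 1.272 mol O2; 2.445 mol is available, so NO is limiting.
n(O2) consumed = (1/2) × 2.544 = 1.272 mol; remaining = 2.445 − 1.272 = 1.173 mol
V(O2) = nRT/P = 1.173 × 0.08206 × 988.15 / 4.47 = 21.28 L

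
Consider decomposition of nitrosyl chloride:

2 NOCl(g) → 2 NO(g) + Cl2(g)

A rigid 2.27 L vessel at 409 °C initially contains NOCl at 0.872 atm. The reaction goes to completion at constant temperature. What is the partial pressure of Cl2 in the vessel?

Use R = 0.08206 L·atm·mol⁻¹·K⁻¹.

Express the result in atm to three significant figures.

n(NOCl)₀ = PV/RT = (0.872 × 2.27) / (0.08206 × 682.15) = 0.03536 mol
n(Cl2) = (1/2) × 0.03536 = 0.01768 mol
P(Cl2) = nRT/V = 0.01768 × 0.08206 × 682.15 / 2.27 = 0.4360 atm

0.436 atm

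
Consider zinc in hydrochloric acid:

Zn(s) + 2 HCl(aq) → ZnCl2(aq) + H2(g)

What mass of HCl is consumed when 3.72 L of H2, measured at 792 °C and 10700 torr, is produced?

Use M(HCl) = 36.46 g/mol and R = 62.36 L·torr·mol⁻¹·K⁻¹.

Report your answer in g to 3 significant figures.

43.7 g

n(H2) = PV/RT = (10700 × 3.72) / (62.36 × 1065.15) = 0.5993 mol
n(HCl) = (2/1) × 0.5993 = 1.199 mol
m(HCl) = 1.199 × 36.46 = 43.72 g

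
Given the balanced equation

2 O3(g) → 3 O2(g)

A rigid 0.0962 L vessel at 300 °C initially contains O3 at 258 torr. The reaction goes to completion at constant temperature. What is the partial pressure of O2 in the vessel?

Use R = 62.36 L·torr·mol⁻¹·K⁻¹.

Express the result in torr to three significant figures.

n(O3)₀ = PV/RT = (258 × 0.0962) / (62.36 × 573.15) = 0.0006944 mol
n(O2) = (3/2) × 0.0006944 = 0.001042 mol
P(O2) = nRT/V = 0.001042 × 62.36 × 573.15 / 0.0962 = 387.1 torr

387 torr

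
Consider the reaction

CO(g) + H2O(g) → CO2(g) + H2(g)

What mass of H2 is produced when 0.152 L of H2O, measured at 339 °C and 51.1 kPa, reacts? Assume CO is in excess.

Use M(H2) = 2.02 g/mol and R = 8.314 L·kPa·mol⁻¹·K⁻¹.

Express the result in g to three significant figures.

n(H2O) = PV/RT = (51.1 × 0.152) / (8.314 × 612.15) = 0.001526 mol
n(H2) = (1/1) × 0.001526 = 0.001526 mol
m(H2) = 0.001526 × 2.02 = 0.003083 g

0.00308 g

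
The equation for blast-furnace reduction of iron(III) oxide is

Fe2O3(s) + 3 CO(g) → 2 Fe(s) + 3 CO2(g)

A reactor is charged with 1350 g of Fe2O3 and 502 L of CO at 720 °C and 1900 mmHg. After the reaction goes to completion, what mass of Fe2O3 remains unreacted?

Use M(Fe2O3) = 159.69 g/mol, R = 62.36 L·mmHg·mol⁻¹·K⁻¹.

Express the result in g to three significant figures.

n(Fe2O3) = 1350 / 159.69 = 8.454 mol
n(CO) = PV/RT = (1900 × 502) / (62.36 × 993.15) = 15.40 mol
For 8.454 mol Fe2O3, stoichiometry requires (3/1) × 8.454 = 25.36 mol CO; 15.40 mol is available, so CO is limiting.
n(Fe2O3) consumed = (1/3) × 15.40 = 5.133 mol; remaining = 8.454 − 5.133 = 3.321 mol
m(Fe2O3) = 3.321 × 159.69 = 530.3 g

530 g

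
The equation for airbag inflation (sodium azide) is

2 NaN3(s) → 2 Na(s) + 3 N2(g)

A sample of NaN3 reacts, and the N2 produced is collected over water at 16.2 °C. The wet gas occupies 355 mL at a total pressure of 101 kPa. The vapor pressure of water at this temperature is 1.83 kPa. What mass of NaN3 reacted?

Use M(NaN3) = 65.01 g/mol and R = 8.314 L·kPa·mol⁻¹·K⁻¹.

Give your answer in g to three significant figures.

P(N2) = 101 − 1.83 = 99.17 kPa
n(N2) = PV/RT = (99.17 × 0.3550) / (8.314 × 289.35) = 0.01463 mol
n(NaN3) = (2/3) × 0.01463 = 0.009753 mol
m(NaN3) = 0.009753 × 65.01 = 0.6340 g

0.634 g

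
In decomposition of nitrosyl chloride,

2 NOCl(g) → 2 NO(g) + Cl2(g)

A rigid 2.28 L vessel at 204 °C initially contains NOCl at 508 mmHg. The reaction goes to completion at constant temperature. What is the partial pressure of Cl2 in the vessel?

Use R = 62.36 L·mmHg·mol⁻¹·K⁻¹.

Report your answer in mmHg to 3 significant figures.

n(NOCl)₀ = PV/RT = (508 × 2.28) / (62.36 × 477.15) = 0.03893 mol
n(Cl2) = (1/2) × 0.03893 = 0.01946 mol
P(Cl2) = nRT/V = 0.01946 × 62.36 × 477.15 / 2.28 = 254.0 mmHg

254 mmHg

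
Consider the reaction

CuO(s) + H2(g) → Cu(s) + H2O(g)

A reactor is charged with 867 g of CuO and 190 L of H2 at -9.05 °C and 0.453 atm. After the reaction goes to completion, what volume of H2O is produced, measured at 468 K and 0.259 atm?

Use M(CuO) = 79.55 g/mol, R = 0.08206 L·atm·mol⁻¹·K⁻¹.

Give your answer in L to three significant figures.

589 L

n(CuO) = 867 / 79.55 = 10.90 mol
n(H2) = PV/RT = (0.453 × 190) / (0.08206 × 264.1) = 3.971 mol
For 10.90 mol CuO, stoichiometry requires (1/1) × 10.90 = 10.90 mol H2; 3.971 mol is available, so H2 is limiting.
n(H2O) = (1/1) × 3.971 = 3.971 mol
V(H2O) = nRT/P = 3.971 × 0.08206 × 468 / 0.259 = 588.8 L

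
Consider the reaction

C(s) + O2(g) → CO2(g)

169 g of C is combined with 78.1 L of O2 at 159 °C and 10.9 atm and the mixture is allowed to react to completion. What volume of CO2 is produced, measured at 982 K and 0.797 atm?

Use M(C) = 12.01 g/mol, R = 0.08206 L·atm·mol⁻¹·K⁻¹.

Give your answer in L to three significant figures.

n(C) = 169 / 12.01 = 14.07 mol
n(O2) = PV/RT = (10.9 × 78.1) / (0.08206 × 432.15) = 24.01 mol
For 14.07 mol C, stoichiometry requires (1/1) × 14.07 = 14.07 mol O2; 24.01 mol is available, so C is limiting.
n(CO2) = (1/1) × 14.07 = 14.07 mol
V(CO2) = nRT/P = 14.07 × 0.08206 × 982 / 0.797 = 1423 L

1420 L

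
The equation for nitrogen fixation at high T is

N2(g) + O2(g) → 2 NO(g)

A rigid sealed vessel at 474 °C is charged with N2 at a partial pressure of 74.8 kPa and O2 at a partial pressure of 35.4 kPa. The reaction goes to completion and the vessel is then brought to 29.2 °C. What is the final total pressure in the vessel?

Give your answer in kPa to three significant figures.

Because the vessel is rigid and T is held at 474 °C, work the stoichiometry in partial pressures (P_i = n_iRT/V).
P(O2) required for 74.8 kPa of N2 = (1/1) × 74.8 = 74.80 kPa; available 35.4 kPa, so O2 is limiting.
P(N2) remaining = 74.8 − (1/1) × 35.4 = 39.40 kPa
P(gaseous products) = (2)/1 × 35.4 = 70.80 kPa
P_total at 474 °C = 39.40 + 70.80 = 110.2 kPa
Scaling to 29.2 °C: P = 110.2 × 302.35/747.15 = 44.59 kPa

44.6 kPa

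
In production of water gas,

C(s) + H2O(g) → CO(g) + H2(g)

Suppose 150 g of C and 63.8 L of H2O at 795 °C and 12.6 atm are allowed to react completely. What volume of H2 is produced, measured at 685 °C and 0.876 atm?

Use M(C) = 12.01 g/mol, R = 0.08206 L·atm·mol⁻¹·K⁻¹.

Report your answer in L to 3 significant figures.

823 L

n(C) = 150 / 12.01 = 12.49 mol
n(H2O) = PV/RT = (12.6 × 63.8) / (0.08206 × 1068.15) = 9.171 mol
For 12.49 mol C, stoichiometry requires (1/1) × 12.49 = 12.49 mol H2O; 9.171 mol is available, so H2O is limiting.
n(H2) = (1/1) × 9.171 = 9.171 mol
V(H2) = nRT/P = 9.171 × 0.08206 × 958.15 / 0.876 = 823.1 L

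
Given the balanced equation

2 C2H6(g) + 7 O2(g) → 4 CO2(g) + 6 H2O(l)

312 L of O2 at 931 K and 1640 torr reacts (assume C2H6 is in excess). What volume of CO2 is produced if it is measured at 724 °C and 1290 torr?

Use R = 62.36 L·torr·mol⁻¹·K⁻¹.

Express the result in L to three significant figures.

243 L

n(O2) = PV/RT = (1640 × 312) / (62.36 × 931) = 8.813 mol
n(CO2) = (4/7) × 8.813 = 5.036 mol
V = nRT/P = 5.036 × 62.36 × 997.15 / 1290 = 242.8 L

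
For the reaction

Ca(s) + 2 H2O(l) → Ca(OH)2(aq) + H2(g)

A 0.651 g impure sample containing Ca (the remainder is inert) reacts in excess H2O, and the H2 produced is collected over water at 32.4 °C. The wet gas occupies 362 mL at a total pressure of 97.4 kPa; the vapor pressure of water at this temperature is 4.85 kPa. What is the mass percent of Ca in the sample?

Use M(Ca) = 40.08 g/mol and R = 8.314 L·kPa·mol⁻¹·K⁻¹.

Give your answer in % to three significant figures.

P(H2) = 97.4 − 4.85 = 92.55 kPa
n(H2) = PV/RT = (92.55 × 0.3620) / (8.314 × 305.55) = 0.01319 mol
n(Ca) = (1/1) × 0.01319 = 0.01319 mol
m(Ca) = 0.01319 × 40.08 = 0.5287 g
%Ca = 0.5287 / 0.651 × 100 = 81.21%

81.2 %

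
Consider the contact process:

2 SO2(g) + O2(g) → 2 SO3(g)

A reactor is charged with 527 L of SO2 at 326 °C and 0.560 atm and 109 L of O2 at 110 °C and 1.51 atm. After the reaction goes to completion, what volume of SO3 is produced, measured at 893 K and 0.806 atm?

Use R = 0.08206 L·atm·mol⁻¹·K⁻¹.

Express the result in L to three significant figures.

546 L

n(SO2) = PV/RT = (0.560 × 527) / (0.08206 × 599.15) = 6.002 mol
n(O2) = PV/RT = (1.51 × 109) / (0.08206 × 383.15) = 5.235 mol
For 6.002 mol SO2, stoichiometry requires (1/2) × 6.002 = 3.001 mol O2; 5.235 mol is available, so SO2 is limiting.
n(SO3) = (2/2) × 6.002 = 6.002 mol
V(SO3) = nRT/P = 6.002 × 0.08206 × 893 / 0.806 = 545.7 L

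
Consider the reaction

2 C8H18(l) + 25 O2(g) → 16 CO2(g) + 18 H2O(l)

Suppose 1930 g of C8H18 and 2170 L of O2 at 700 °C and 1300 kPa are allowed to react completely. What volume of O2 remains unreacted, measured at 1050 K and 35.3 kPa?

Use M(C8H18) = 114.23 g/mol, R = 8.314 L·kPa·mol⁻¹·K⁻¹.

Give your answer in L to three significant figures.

n(C8H18) = 1930 / 114.23 = 16.90 mol
n(O2) = PV/RT = (1300 × 2170) / (8.314 × 973.15) = 348.7 mol
For 16.90 mol C8H18, stoichiometry requires (25/2) × 16.90 = 211.2 mol O2; 348.7 mol is available, so C8H18 is limiting.
n(O2) consumed = (25/2) × 16.90 = 211.2 mol; remaining = 348.7 − 211.2 = 137.5 mol
V(O2) = nRT/P = 137.5 × 8.314 × 1050 / 35.3 = 34000 L

34000 L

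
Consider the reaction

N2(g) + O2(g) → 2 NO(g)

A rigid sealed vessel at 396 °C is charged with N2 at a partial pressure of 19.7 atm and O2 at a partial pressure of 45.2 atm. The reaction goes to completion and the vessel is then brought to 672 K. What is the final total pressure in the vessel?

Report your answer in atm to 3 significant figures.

65.2 atm

At constant V, partial pressures at 396 °C are proportional to moles, so apply stoichiometry directly to pressures.
P(O2) required for 19.7 atm of N2 = (1/1) × 19.7 = 19.70 atm; available 45.2 atm, so N2 is limiting.
P(O2) remaining = 45.2 − (1/1) × 19.7 = 25.50 atm
P(gaseous products) = (2)/1 × 19.7 = 39.40 atm
P_total at 396 °C = 25.50 + 39.40 = 64.90 atm
Scaling to 672 K: P = 64.90 × 672/669.15 = 65.18 atm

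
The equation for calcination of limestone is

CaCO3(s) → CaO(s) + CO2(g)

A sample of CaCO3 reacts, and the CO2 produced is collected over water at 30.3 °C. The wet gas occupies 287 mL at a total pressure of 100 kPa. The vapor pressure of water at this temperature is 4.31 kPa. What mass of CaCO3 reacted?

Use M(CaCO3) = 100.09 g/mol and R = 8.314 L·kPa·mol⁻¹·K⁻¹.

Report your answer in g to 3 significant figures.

1.09 g

P(CO2) = 100 − 4.31 = 95.69 kPa
n(CO2) = PV/RT = (95.69 × 0.2870) / (8.314 × 303.45) = 0.01089 mol
n(CaCO3) = (1/1) × 0.01089 = 0.01089 mol
m(CaCO3) = 0.01089 × 100.09 = 1.090 g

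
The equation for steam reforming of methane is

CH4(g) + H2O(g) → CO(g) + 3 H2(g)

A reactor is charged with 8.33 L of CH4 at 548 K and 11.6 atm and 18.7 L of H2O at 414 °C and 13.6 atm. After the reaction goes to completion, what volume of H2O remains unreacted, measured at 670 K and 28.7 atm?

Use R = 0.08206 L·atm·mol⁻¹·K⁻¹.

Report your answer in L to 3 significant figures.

4.52 L

n(CH4) = PV/RT = (11.6 × 8.33) / (0.08206 × 548) = 2.149 mol
n(H2O) = PV/RT = (13.6 × 18.7) / (0.08206 × 687.15) = 4.510 mol
For 2.149 mol CH4, stoichiometry requires (1/1) × 2.149 = 2.149 mol H2O; 4.510 mol is available, so CH4 is limiting.
n(H2O) consumed = (1/1) × 2.149 = 2.149 mol; remaining = 4.510 − 2.149 = 2.361 mol
V(H2O) = nRT/P = 2.361 × 0.08206 × 670 / 28.7 = 4.523 L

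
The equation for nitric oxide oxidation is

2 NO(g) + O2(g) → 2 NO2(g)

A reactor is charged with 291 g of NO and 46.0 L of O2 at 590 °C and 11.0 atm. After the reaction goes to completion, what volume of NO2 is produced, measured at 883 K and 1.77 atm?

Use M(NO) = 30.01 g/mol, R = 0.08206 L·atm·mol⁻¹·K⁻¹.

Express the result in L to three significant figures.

397 L

n(NO) = 291 / 30.01 = 9.697 mol
n(O2) = PV/RT = (11.0 × 46.0) / (0.08206 × 863.15) = 7.144 mol
For 9.697 mol NO, stoichiometry requires (1/2) × 9.697 = 4.848 mol O2; 7.144 mol is available, so NO is limiting.
n(NO2) = (2/2) × 9.697 = 9.697 mol
V(NO2) = nRT/P = 9.697 × 0.08206 × 883 / 1.77 = 397.0 L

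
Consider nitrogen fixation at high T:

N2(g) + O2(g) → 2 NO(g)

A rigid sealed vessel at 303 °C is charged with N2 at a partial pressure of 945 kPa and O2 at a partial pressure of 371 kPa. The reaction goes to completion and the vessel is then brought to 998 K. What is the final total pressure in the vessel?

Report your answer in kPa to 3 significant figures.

2280 kPa

At constant V, partial pressures at 303 °C are proportional to moles, so apply stoichiometry directly to pressures.
P(O2) required for 945 kPa of N2 = (1/1) × 945 = 945.0 kPa; available 371 kPa, so O2 is limiting.
P(N2) remaining = 945 − (1/1) × 371 = 574.0 kPa
P(gaseous products) = (2)/1 × 371 = 742.0 kPa
P_total at 303 °C = 574.0 + 742.0 = 1316 kPa
Scaling to 998 K: P = 1316 × 998/576.15 = 2280 kPa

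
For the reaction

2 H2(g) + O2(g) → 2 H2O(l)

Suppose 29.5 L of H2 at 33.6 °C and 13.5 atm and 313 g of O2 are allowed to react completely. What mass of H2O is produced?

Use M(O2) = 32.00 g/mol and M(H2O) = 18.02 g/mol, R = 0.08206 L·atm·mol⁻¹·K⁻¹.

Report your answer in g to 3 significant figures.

285 g

n(H2) = PV/RT = (13.5 × 29.5) / (0.08206 × 306.75) = 15.82 mol
n(O2) = 313 / 32.00 = 9.781 mol
For 15.82 mol H2, stoichiometry requires (1/2) × 15.82 = 7.910 mol O2; 9.781 mol is available, so H2 is limiting.
n(H2O) = (2/2) × 15.82 = 15.82 mol
m(H2O) = 15.82 × 18.02 = 285.1 g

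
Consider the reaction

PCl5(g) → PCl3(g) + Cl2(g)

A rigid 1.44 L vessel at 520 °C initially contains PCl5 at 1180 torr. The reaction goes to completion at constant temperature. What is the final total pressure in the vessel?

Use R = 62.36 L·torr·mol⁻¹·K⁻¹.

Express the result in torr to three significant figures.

At constant T and V, P ∝ n(gas): 1 mol gas → 2 mol gas.
P_final = (2/1) × 1180 = 2360 torr

2360 torr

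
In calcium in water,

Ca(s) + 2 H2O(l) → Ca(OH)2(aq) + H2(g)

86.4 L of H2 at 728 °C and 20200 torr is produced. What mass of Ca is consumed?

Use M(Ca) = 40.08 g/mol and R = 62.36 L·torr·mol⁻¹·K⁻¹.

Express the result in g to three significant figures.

n(H2) = PV/RT = (20200 × 86.4) / (62.36 × 1001.15) = 27.96 mol
n(Ca) = (1/1) × 27.96 = 27.96 mol
m(Ca) = 27.96 × 40.08 = 1121 g

1120 g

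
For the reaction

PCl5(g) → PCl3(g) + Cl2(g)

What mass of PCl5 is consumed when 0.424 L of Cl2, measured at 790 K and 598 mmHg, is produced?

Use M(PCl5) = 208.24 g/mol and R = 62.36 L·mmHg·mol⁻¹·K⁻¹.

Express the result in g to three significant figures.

1.07 g

n(Cl2) = PV/RT = (598 × 0.424) / (62.36 × 790) = 0.005147 mol
n(PCl5) = (1/1) × 0.005147 = 0.005147 mol
m(PCl5) = 0.005147 × 208.24 = 1.072 g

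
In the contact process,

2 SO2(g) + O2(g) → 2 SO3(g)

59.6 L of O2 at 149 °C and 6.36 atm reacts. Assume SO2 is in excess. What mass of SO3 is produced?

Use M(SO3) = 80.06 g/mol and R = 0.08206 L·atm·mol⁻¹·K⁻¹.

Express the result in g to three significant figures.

n(O2) = PV/RT = (6.36 × 59.6) / (0.08206 × 422.15) = 10.94 mol
n(SO3) = (2/1) × 10.94 = 21.88 mol
m(SO3) = 21.88 × 80.06 = 1752 g

1750 g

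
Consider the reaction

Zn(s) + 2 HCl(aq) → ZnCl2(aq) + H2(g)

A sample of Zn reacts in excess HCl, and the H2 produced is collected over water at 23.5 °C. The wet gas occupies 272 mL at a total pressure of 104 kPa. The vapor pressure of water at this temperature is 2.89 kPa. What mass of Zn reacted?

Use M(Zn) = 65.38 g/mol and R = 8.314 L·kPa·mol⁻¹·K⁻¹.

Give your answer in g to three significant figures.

P(H2) = 104 − 2.89 = 101.1 kPa
n(H2) = PV/RT = (101.1 × 0.2720) / (8.314 × 296.65) = 0.01115 mol
n(Zn) = (1/1) × 0.01115 = 0.01115 mol
m(Zn) = 0.01115 × 65.38 = 0.7290 g

0.729 g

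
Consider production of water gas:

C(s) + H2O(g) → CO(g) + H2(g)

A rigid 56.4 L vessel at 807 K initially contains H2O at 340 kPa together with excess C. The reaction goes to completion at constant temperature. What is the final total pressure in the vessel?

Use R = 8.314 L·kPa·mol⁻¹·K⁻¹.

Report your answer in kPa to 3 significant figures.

680 kPa

At constant T and V, P ∝ n(gas): 1 mol gas → 2 mol gas.
P_final = (2/1) × 340 = 680.0 kPa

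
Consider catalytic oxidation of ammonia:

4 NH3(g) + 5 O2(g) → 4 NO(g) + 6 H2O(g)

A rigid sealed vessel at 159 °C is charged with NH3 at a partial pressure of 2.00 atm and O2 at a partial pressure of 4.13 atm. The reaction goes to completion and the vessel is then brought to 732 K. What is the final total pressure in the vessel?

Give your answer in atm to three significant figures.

Because the vessel is rigid and T is held at 159 °C, work the stoichiometry in partial pressures (P_i = n_iRT/V).
P(O2) required for 2.00 atm of NH3 = (5/4) × 2.00 = 2.500 atm; available 4.13 atm, so NH3 is limiting.
P(O2) remaining = 4.13 − (5/4) × 2.00 = 1.630 atm
P(gaseous products) = (4+6)/4 × 2.00 = 5.000 atm
P_total at 159 °C = 1.630 + 5.000 = 6.630 atm
Scaling to 732 K: P = 6.630 × 732/432.15 = 11.23 atm

11.2 atm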